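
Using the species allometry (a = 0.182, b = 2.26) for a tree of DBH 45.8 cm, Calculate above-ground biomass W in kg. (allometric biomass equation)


Formula: W = a * DBH^b  (allometric power law)
DBH^b = 45.8^2.26 = 5669.6465
W = 0.182 * 5669.6465 = 1031.9 kg

1031.9


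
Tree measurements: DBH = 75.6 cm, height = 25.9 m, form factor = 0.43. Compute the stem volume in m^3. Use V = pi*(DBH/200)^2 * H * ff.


Formula: V = pi * (DBH/200)^2 * H * ff
Radius = DBH/200 = 75.6/200 = 0.378 m
Radius^2 = 0.378^2 = 0.142884 m^2
V = pi * 0.142884 * 25.9 * 0.43
V = 4.999 m^3

4.999


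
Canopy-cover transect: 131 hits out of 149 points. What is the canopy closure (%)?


Formula: Canopy closure = covered points / total points * 100
Closure = 131 / 149 * 100
Closure = 0.8792 * 100 = 87.9%

87.9


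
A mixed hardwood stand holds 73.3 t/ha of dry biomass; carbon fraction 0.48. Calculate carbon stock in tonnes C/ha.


Formula: Carbon Stock = Biomass * Carbon Fraction
C = 73.3 t/ha * 0.48
C = 35.2 t C/ha

35.2


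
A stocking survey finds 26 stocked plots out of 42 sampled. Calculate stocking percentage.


Formula: Stocking % = stocked plots / total plots * 100
Stocking = 26 / 42 * 100
Stocking = 0.619 * 100 = 61.9%

61.9


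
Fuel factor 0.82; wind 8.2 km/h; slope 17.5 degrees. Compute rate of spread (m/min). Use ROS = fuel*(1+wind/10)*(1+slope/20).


Formula: ROS = fuel * (1 + wind/10) * (1 + slope/20)
Wind factor = 1 + 8.2/10 = 1.82
Slope factor = 1 + 17.5/20 = 1.875
ROS = 0.82 * 1.82 * 1.875 = 2.8 m/min

2.8


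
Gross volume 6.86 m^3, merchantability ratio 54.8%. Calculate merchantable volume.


Formula: MV = V_total * (merchantable_pct / 100)
Merchantable fraction = 54.8% / 100 = 0.548
MV = 6.86 m^3 * 0.548 = 3.759 m^3

3.759


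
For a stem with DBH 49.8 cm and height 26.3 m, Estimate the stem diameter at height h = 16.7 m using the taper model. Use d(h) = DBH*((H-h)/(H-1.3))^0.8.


Taper: d(h) = DBH * ((H - h) / (H - 1.3))^0.8
Numerator = H - h = 26.3 - 16.7 = 9.6 m
Denominator = H - 1.3 = 26.3 - 1.3 = 25.0 m
Ratio = 9.6 / 25.0 = 0.384
d = 49.8 * 0.384^0.8 = 23.2 cm

23.2


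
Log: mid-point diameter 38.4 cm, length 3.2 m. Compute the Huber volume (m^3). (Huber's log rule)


Huber: V = Am * L,  Am = pi*(Dm/200)^2
Am = pi*(38.4/200)^2 = 0.115812 m^2
V = 0.115812*3.2 = 0.3706 m^3

0.3706


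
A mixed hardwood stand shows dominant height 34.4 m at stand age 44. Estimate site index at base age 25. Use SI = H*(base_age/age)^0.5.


Formula: SI = H_dom * (base_age / age)^0.5
Age ratio = 25 / 44 = 0.56818
sqrt(age_ratio) = 0.75378
SI = 34.4 * 0.75378 = 25.9 m

25.9


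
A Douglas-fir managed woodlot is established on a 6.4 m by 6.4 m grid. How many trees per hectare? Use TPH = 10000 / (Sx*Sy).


Formula: TPH = 10000 m^2/ha / (spacing_x * spacing_y)
Area per tree = 6.4 m * 6.4 m = 40.96 m^2
TPH = 10000 / 40.96 = 244 trees/ha

244


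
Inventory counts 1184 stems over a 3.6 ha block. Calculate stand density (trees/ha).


Formula: Stand Density = N_trees / Area_ha
Density = 1184 trees / 3.6 ha
Density = 329 trees/ha

329


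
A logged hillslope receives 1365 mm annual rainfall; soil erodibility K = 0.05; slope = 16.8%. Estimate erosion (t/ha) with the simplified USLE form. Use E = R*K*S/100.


Formula: E = R * K * S / 100  (simplified USLE)
R * K = 1365 * 0.05 = 68.25
E = 68.25 * 16.8 / 100 = 11.47 t/ha

11.47


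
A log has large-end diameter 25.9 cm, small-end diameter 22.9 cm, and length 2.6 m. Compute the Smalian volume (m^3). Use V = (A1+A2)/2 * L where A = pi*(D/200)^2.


Smalian: V = (A1 + A2)/2 * L,  A = pi*(D/200)^2
A1 = pi*(25.9/200)^2 = 0.052685 m^2
A2 = pi*(22.9/200)^2 = 0.041187 m^2
V = (0.052685+0.041187)/2*2.6 = 0.122 m^3

0.122


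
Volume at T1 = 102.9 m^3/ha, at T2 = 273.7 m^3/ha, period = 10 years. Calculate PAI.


Formula: PAI = (V_T2 - V_T1) / (T2 - T1)
Volume increment = 273.7 - 102.9 = 170.8 m^3/ha
PAI = 170.8 / 10 = 17.08 m^3/ha/year

17.08


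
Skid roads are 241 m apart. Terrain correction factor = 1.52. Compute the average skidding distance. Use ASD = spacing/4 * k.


Formula: ASD = (spacing / 4) * correction
Uncorrected distance = spacing / 4 = 241 / 4 = 60.25 m
ASD = 60.25 * 1.52 = 92 m

92


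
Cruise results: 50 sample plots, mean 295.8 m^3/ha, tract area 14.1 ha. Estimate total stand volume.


Formula: Total Volume = Mean Volume per ha * Total Area
Total Volume = 295.8 m^3/ha * 14.1 ha
Total Volume = 4171 m^3

4171


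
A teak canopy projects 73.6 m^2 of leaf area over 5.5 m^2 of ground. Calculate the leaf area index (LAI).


Formula: LAI = total leaf area / ground area  (dimensionless)
LAI = 73.6 m^2 / 5.5 m^2
LAI = 13.38

13.38


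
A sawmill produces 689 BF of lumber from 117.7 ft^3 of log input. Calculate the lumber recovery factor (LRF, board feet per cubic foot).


Formula: LRF = Lumber Output (BF) / Log Input (ft^3)
LRF = 689 BF / 117.7 ft^3
LRF = 5.85 BF/ft^3

5.85


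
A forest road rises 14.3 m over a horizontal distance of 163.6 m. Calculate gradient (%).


Formula: Gradient = rise / run * 100
Gradient = 14.3 / 163.6 * 100 = 8.7%

8.7


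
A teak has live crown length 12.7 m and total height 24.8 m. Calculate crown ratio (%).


Formula: Crown Ratio = (Crown Length / Total Height) * 100
CR = (12.7 m / 24.8 m) * 100
CR = 0.5121 * 100 = 51.2%

51.2


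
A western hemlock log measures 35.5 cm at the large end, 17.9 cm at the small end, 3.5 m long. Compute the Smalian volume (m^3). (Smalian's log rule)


Smalian: V = (A1 + A2)/2 * L,  A = pi*(D/200)^2
A1 = pi*(35.5/200)^2 = 0.09898 m^2
A2 = pi*(17.9/200)^2 = 0.025165 m^2
V = (0.09898+0.025165)/2*3.5 = 0.2173 m^3

0.2173


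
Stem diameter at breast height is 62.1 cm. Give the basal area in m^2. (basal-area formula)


Formula: BA = pi * (DBH/2)^2 / 10000  (cm^2 to m^2)
Radius = DBH/2 = 62.1/2 = 31.05 cm
BA = pi * 31.05^2 / 10000
   = 3028.8173 cm^2 / 10000
   = 0.3029 m^2

0.3029


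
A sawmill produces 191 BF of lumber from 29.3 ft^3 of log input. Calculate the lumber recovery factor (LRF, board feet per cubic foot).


Formula: LRF = Lumber Output (BF) / Log Input (ft^3)
LRF = 191 BF / 29.3 ft^3
LRF = 6.52 BF/ft^3

6.52


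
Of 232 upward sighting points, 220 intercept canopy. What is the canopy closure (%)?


Formula: Canopy closure = covered points / total points * 100
Closure = 220 / 232 * 100
Closure = 0.9483 * 100 = 94.8%

94.8


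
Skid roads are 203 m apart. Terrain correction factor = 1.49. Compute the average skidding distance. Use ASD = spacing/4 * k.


Formula: ASD = (spacing / 4) * correction
Uncorrected distance = spacing / 4 = 203 / 4 = 50.75 m
ASD = 50.75 * 1.49 = 76 m

76


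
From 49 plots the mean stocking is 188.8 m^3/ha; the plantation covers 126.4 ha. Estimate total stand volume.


Formula: Total Volume = Mean Volume per ha * Total Area
Total Volume = 188.8 m^3/ha * 126.4 ha
Total Volume = 23864 m^3

23864


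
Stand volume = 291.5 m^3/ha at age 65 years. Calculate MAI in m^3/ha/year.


Formula: MAI = Total Volume / Stand Age
MAI = 291.5 m^3/ha / 65 years
MAI = 4.48 m^3/ha/year

4.48


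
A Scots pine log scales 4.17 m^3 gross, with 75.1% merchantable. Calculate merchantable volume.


Formula: MV = V_total * (merchantable_pct / 100)
Merchantable fraction = 75.1% / 100 = 0.751
MV = 4.17 m^3 * 0.751 = 3.132 m^3

3.132


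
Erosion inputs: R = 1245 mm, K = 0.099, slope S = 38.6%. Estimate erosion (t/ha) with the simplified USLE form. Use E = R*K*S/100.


Formula: E = R * K * S / 100  (simplified USLE)
R * K = 1245 * 0.099 = 123.255
E = 123.255 * 38.6 / 100 = 47.58 t/ha

47.58


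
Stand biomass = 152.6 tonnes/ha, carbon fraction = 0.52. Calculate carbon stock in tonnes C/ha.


Formula: Carbon Stock = Biomass * Carbon Fraction
C = 152.6 t/ha * 0.52
C = 79.4 t C/ha

79.4


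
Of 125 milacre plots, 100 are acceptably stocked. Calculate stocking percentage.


Formula: Stocking % = stocked plots / total plots * 100
Stocking = 100 / 125 * 100
Stocking = 0.8 * 100 = 80.0%

80.0


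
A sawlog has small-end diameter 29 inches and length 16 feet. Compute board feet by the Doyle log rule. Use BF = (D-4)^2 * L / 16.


Doyle: BF = (D - 4)^2 * L / 16
Adjusted diameter = 29 - 4 = 25 in
(D-4)^2 = 25^2 = 625
BF = 625 * 16 / 16 = 625 BF

625


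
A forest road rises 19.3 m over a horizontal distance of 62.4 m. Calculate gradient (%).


Formula: Gradient = rise / run * 100
Gradient = 19.3 / 62.4 * 100 = 30.9%

30.9


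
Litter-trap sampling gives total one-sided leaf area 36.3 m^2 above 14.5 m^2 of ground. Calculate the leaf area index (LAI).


Formula: LAI = total leaf area / ground area  (dimensionless)
LAI = 36.3 m^2 / 14.5 m^2
LAI = 2.5

2.5


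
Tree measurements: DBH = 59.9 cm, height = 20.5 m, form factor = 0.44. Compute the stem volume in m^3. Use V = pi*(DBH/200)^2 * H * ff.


Formula: V = pi * (DBH/200)^2 * H * ff
Radius = DBH/200 = 59.9/200 = 0.2995 m
Radius^2 = 0.2995^2 = 0.08970025 m^2
V = pi * 0.08970025 * 20.5 * 0.44
V = 2.542 m^3

2.542


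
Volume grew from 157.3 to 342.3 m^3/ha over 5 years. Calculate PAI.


Formula: PAI = (V_T2 - V_T1) / (T2 - T1)
Volume increment = 342.3 - 157.3 = 185.0 m^3/ha
PAI = 185.0 / 5 = 37.0 m^3/ha/year

37.0


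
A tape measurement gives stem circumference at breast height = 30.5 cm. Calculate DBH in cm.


Formula: DBH = C / pi
DBH = 30.5 / pi
pi = 3.14159...
DBH = 9.7 cm

9.7


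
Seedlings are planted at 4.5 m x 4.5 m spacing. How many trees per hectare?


Formula: TPH = 10000 m^2/ha / (spacing_x * spacing_y)
Area per tree = 4.5 m * 4.5 m = 20.25 m^2
TPH = 10000 / 20.25 = 494 trees/ha

494


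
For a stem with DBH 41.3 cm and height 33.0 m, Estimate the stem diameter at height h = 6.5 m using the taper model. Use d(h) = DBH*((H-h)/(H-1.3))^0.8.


Taper: d(h) = DBH * ((H - h) / (H - 1.3))^0.8
Numerator = H - h = 33.0 - 6.5 = 26.5 m
Denominator = H - 1.3 = 33.0 - 1.3 = 31.7 m
Ratio = 26.5 / 31.7 = 0.83596
d = 41.3 * 0.83596^0.8 = 35.8 cm

35.8


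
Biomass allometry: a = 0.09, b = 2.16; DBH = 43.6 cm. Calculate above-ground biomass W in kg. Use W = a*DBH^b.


Formula: W = a * DBH^b  (allometric power law)
DBH^b = 43.6^2.16 = 3477.6896
W = 0.09 * 3477.6896 = 313.0 kg

313.0


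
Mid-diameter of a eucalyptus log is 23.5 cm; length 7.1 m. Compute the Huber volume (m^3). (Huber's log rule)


Huber: V = Am * L,  Am = pi*(Dm/200)^2
Am = pi*(23.5/200)^2 = 0.043374 m^2
V = 0.043374*7.1 = 0.308 m^3

0.308


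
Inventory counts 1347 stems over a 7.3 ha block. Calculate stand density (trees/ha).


Formula: Stand Density = N_trees / Area_ha
Density = 1347 trees / 7.3 ha
Density = 185 trees/ha

185


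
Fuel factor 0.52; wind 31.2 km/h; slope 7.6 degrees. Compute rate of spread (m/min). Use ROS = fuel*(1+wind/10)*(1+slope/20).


Formula: ROS = fuel * (1 + wind/10) * (1 + slope/20)
Wind factor = 1 + 31.2/10 = 4.12
Slope factor = 1 + 7.6/20 = 1.38
ROS = 0.52 * 4.12 * 1.38 = 2.96 m/min

2.96


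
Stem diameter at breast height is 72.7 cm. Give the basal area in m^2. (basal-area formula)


Formula: BA = pi * (DBH/2)^2 / 10000  (cm^2 to m^2)
Radius = DBH/2 = 72.7/2 = 36.35 cm
BA = pi * 36.35^2 / 10000
   = 4151.0571 cm^2 / 10000
   = 0.4151 m^2

0.4151


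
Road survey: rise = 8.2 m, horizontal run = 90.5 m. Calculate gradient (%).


Formula: Gradient = rise / run * 100
Gradient = 8.2 / 90.5 * 100 = 9.1%

9.1


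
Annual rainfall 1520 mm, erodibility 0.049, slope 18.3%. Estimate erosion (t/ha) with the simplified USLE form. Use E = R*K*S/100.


Formula: E = R * K * S / 100  (simplified USLE)
R * K = 1520 * 0.049 = 74.48
E = 74.48 * 18.3 / 100 = 13.63 t/ha

13.63


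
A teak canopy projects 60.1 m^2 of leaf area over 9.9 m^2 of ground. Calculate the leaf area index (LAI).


Formula: LAI = total leaf area / ground area  (dimensionless)
LAI = 60.1 m^2 / 9.9 m^2
LAI = 6.07

6.07


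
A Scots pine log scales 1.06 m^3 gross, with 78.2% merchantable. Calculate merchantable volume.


Formula: MV = V_total * (merchantable_pct / 100)
Merchantable fraction = 78.2% / 100 = 0.782
MV = 1.06 m^3 * 0.782 = 0.829 m^3

0.829


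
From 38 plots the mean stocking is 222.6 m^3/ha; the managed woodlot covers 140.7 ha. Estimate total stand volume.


Formula: Total Volume = Mean Volume per ha * Total Area
Total Volume = 222.6 m^3/ha * 140.7 ha
Total Volume = 31320 m^3

31320


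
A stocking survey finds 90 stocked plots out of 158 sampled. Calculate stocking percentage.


Formula: Stocking % = stocked plots / total plots * 100
Stocking = 90 / 158 * 100
Stocking = 0.5696 * 100 = 57.0%

57.0


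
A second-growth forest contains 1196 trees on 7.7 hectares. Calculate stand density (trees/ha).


Formula: Stand Density = N_trees / Area_ha
Density = 1196 trees / 7.7 ha
Density = 155 trees/ha

155


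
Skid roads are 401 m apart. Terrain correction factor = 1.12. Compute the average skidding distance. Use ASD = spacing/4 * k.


Formula: ASD = (spacing / 4) * correction
Uncorrected distance = spacing / 4 = 401 / 4 = 100.25 m
ASD = 100.25 * 1.12 = 112 m

112


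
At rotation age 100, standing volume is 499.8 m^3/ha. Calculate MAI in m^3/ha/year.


Formula: MAI = Total Volume / Stand Age
MAI = 499.8 m^3/ha / 100 years
MAI = 5.0 m^3/ha/year

5.0


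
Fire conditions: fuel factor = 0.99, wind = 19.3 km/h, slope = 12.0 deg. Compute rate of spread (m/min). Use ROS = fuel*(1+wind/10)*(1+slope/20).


Formula: ROS = fuel * (1 + wind/10) * (1 + slope/20)
Wind factor = 1 + 19.3/10 = 2.93
Slope factor = 1 + 12.0/20 = 1.6
ROS = 0.99 * 2.93 * 1.6 = 4.64 m/min

4.64


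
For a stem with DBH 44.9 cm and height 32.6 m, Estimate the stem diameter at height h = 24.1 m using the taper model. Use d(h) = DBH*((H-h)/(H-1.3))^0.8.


Taper: d(h) = DBH * ((H - h) / (H - 1.3))^0.8
Numerator = H - h = 32.6 - 24.1 = 8.5 m
Denominator = H - 1.3 = 32.6 - 1.3 = 31.3 m
Ratio = 8.5 / 31.3 = 0.27157
d = 44.9 * 0.27157^0.8 = 15.8 cm

15.8


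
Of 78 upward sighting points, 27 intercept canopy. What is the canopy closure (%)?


Formula: Canopy closure = covered points / total points * 100
Closure = 27 / 78 * 100
Closure = 0.3462 * 100 = 34.6%

34.6


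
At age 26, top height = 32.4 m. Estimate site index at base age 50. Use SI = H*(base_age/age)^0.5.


Formula: SI = H_dom * (base_age / age)^0.5
Age ratio = 50 / 26 = 1.92308
sqrt(age_ratio) = 1.38675
SI = 32.4 * 1.38675 = 44.9 m

44.9


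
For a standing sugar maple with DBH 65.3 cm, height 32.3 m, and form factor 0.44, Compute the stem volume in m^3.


Formula: V = pi * (DBH/200)^2 * H * ff
Radius = DBH/200 = 65.3/200 = 0.3265 m
Radius^2 = 0.3265^2 = 0.10660225 m^2
V = pi * 0.10660225 * 32.3 * 0.44
V = 4.76 m^3

4.76


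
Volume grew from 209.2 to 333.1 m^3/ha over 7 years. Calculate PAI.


Formula: PAI = (V_T2 - V_T1) / (T2 - T1)
Volume increment = 333.1 - 209.2 = 123.9 m^3/ha
PAI = 123.9 / 7 = 17.7 m^3/ha/year

17.7


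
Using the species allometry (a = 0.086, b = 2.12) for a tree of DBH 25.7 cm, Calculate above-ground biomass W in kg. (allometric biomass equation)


Formula: W = a * DBH^b  (allometric power law)
DBH^b = 25.7^2.12 = 975.1204
W = 0.086 * 975.1204 = 83.9 kg

83.9


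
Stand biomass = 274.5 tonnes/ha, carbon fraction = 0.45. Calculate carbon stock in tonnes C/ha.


Formula: Carbon Stock = Biomass * Carbon Fraction
C = 274.5 t/ha * 0.45
C = 123.5 t C/ha

123.5


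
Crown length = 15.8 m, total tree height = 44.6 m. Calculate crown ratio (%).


Formula: Crown Ratio = (Crown Length / Total Height) * 100
CR = (15.8 m / 44.6 m) * 100
CR = 0.3543 * 100 = 35.4%

35.4


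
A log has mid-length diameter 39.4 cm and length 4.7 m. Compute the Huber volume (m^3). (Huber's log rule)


Huber: V = Am * L,  Am = pi*(Dm/200)^2
Am = pi*(39.4/200)^2 = 0.121922 m^2
V = 0.121922*4.7 = 0.573 m^3

0.573


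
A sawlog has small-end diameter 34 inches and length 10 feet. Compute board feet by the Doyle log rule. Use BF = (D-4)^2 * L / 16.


Doyle: BF = (D - 4)^2 * L / 16
Adjusted diameter = 34 - 4 = 30 in
(D-4)^2 = 30^2 = 900
BF = 900 * 10 / 16 = 563 BF

563


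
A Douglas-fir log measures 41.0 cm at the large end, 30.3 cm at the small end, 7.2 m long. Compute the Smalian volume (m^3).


Smalian: V = (A1 + A2)/2 * L,  A = pi*(D/200)^2
A1 = pi*(41.0/200)^2 = 0.132025 m^2
A2 = pi*(30.3/200)^2 = 0.072107 m^2
V = (0.132025+0.072107)/2*7.2 = 0.7349 m^3

0.7349


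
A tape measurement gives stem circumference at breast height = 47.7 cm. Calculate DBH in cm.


Formula: DBH = C / pi
DBH = 47.7 / pi
pi = 3.14159...
DBH = 15.2 cm

15.2


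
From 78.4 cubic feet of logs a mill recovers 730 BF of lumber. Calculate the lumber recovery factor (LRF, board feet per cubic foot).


Formula: LRF = Lumber Output (BF) / Log Input (ft^3)
LRF = 730 BF / 78.4 ft^3
LRF = 9.31 BF/ft^3

9.31


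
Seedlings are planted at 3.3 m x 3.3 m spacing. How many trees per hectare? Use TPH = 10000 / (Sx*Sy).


Formula: TPH = 10000 m^2/ha / (spacing_x * spacing_y)
Area per tree = 3.3 m * 3.3 m = 10.89 m^2
TPH = 10000 / 10.89 = 918 trees/ha

918


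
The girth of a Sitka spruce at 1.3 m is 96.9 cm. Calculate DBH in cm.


Formula: DBH = C / pi
DBH = 96.9 / pi
pi = 3.14159...
DBH = 30.8 cm

30.8


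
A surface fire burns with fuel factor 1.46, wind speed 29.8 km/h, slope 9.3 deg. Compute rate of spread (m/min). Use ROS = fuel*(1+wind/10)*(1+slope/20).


Formula: ROS = fuel * (1 + wind/10) * (1 + slope/20)
Wind factor = 1 + 29.8/10 = 3.98
Slope factor = 1 + 9.3/20 = 1.465
ROS = 1.46 * 3.98 * 1.465 = 8.51 m/min

8.51


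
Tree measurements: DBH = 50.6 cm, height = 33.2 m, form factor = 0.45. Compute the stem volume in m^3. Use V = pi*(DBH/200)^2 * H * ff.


Formula: V = pi * (DBH/200)^2 * H * ff
Radius = DBH/200 = 50.6/200 = 0.253 m
Radius^2 = 0.253^2 = 0.064009 m^2
V = pi * 0.064009 * 33.2 * 0.45
V = 3.004 m^3

3.004


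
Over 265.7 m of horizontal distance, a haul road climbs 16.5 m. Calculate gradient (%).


Formula: Gradient = rise / run * 100
Gradient = 16.5 / 265.7 * 100 = 6.2%

6.2


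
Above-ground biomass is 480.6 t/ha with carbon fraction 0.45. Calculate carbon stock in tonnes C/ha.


Formula: Carbon Stock = Biomass * Carbon Fraction
C = 480.6 t/ha * 0.45
C = 216.3 t C/ha

216.3


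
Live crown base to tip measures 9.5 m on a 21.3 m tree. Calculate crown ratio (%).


Formula: Crown Ratio = (Crown Length / Total Height) * 100
CR = (9.5 m / 21.3 m) * 100
CR = 0.446 * 100 = 44.6%

44.6


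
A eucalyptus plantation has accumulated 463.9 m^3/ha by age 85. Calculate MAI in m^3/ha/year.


Formula: MAI = Total Volume / Stand Age
MAI = 463.9 m^3/ha / 85 years
MAI = 5.46 m^3/ha/year

5.46


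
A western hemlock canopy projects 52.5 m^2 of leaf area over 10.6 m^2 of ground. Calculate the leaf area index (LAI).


Formula: LAI = total leaf area / ground area  (dimensionless)
LAI = 52.5 m^2 / 10.6 m^2
LAI = 4.95

4.95


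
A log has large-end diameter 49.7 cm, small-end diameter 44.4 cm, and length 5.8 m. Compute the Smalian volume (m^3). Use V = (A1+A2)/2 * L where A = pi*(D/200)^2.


Smalian: V = (A1 + A2)/2 * L,  A = pi*(D/200)^2
A1 = pi*(49.7/200)^2 = 0.194 m^2
A2 = pi*(44.4/200)^2 = 0.15483 m^2
V = (0.194+0.15483)/2*5.8 = 1.0116 m^3

1.0116


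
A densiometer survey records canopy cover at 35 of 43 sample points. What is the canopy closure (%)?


Formula: Canopy closure = covered points / total points * 100
Closure = 35 / 43 * 100
Closure = 0.814 * 100 = 81.4%

81.4


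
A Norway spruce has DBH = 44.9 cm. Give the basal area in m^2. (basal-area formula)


Formula: BA = pi * (DBH/2)^2 / 10000  (cm^2 to m^2)
Radius = DBH/2 = 44.9/2 = 22.45 cm
BA = pi * 22.45^2 / 10000
   = 1583.3706 cm^2 / 10000
   = 0.1583 m^2

0.1583


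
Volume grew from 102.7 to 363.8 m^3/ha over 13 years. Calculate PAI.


Formula: PAI = (V_T2 - V_T1) / (T2 - T1)
Volume increment = 363.8 - 102.7 = 261.1 m^3/ha
PAI = 261.1 / 13 = 20.08 m^3/ha/year

20.08


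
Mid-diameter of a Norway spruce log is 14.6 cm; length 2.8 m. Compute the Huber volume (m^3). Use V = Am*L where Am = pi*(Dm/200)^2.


Huber: V = Am * L,  Am = pi*(Dm/200)^2
Am = pi*(14.6/200)^2 = 0.016742 m^2
V = 0.016742*2.8 = 0.0469 m^3

0.0469


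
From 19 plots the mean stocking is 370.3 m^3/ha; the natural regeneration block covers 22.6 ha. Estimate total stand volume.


Formula: Total Volume = Mean Volume per ha * Total Area
Total Volume = 370.3 m^3/ha * 22.6 ha
Total Volume = 8369 m^3

8369


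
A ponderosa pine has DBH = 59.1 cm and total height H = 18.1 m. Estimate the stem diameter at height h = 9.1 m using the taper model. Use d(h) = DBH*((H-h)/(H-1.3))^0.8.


Taper: d(h) = DBH * ((H - h) / (H - 1.3))^0.8
Numerator = H - h = 18.1 - 9.1 = 9.0 m
Denominator = H - 1.3 = 18.1 - 1.3 = 16.8 m
Ratio = 9.0 / 16.8 = 0.53571
d = 59.1 * 0.53571^0.8 = 35.9 cm

35.9


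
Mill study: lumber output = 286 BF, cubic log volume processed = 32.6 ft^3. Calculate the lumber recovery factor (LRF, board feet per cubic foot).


Formula: LRF = Lumber Output (BF) / Log Input (ft^3)
LRF = 286 BF / 32.6 ft^3
LRF = 8.77 BF/ft^3

8.77


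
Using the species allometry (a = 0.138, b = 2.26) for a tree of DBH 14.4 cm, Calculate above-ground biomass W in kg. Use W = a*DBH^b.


Formula: W = a * DBH^b  (allometric power law)
DBH^b = 14.4^2.26 = 414.8578
W = 0.138 * 414.8578 = 57.3 kg

57.3


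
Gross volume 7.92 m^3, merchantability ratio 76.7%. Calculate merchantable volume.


Formula: MV = V_total * (merchantable_pct / 100)
Merchantable fraction = 76.7% / 100 = 0.767
MV = 7.92 m^3 * 0.767 = 6.075 m^3

6.075


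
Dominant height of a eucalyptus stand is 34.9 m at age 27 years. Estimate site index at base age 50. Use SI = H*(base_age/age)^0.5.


Formula: SI = H_dom * (base_age / age)^0.5
Age ratio = 50 / 27 = 1.85185
sqrt(age_ratio) = 1.36083
SI = 34.9 * 1.36083 = 47.5 m

47.5


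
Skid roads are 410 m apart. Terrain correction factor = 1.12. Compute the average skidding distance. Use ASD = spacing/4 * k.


Formula: ASD = (spacing / 4) * correction
Uncorrected distance = spacing / 4 = 410 / 4 = 102.5 m
ASD = 102.5 * 1.12 = 115 m

115


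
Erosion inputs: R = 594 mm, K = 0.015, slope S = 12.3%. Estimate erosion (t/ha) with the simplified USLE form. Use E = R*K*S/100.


Formula: E = R * K * S / 100  (simplified USLE)
R * K = 594 * 0.015 = 8.91
E = 8.91 * 12.3 / 100 = 1.1 t/ha

1.1


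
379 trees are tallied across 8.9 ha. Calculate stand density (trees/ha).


Formula: Stand Density = N_trees / Area_ha
Density = 379 trees / 8.9 ha
Density = 43 trees/ha

43


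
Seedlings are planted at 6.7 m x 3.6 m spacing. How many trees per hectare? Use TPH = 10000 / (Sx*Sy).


Formula: TPH = 10000 m^2/ha / (spacing_x * spacing_y)
Area per tree = 6.7 m * 3.6 m = 24.12 m^2
TPH = 10000 / 24.12 = 415 trees/ha

415


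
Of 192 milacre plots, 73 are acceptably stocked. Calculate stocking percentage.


Formula: Stocking % = stocked plots / total plots * 100
Stocking = 73 / 192 * 100
Stocking = 0.3802 * 100 = 38.0%

38.0


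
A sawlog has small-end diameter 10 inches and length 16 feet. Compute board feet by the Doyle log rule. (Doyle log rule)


Doyle: BF = (D - 4)^2 * L / 16
Adjusted diameter = 10 - 4 = 6 in
(D-4)^2 = 6^2 = 36
BF = 36 * 16 / 16 = 36 BF

36


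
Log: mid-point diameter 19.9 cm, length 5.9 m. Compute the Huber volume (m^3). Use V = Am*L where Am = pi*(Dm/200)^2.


Huber: V = Am * L,  Am = pi*(Dm/200)^2
Am = pi*(19.9/200)^2 = 0.031103 m^2
V = 0.031103*5.9 = 0.1835 m^3

0.1835


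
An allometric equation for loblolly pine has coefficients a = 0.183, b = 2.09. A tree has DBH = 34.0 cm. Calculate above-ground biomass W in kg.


Formula: W = a * DBH^b  (allometric power law)
DBH^b = 34.0^2.09 = 1587.7822
W = 0.183 * 1587.7822 = 290.6 kg

290.6


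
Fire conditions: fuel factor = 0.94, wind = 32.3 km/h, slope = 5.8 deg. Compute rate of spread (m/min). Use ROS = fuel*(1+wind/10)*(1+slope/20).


Formula: ROS = fuel * (1 + wind/10) * (1 + slope/20)
Wind factor = 1 + 32.3/10 = 4.23
Slope factor = 1 + 5.8/20 = 1.29
ROS = 0.94 * 4.23 * 1.29 = 5.13 m/min

5.13


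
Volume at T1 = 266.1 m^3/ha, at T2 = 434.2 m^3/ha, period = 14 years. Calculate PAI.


Formula: PAI = (V_T2 - V_T1) / (T2 - T1)
Volume increment = 434.2 - 266.1 = 168.1 m^3/ha
PAI = 168.1 / 14 = 12.01 m^3/ha/year

12.01


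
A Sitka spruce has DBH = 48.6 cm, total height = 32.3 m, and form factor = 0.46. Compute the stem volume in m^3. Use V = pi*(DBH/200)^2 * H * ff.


Formula: V = pi * (DBH/200)^2 * H * ff
Radius = DBH/200 = 48.6/200 = 0.243 m
Radius^2 = 0.243^2 = 0.059049 m^2
V = pi * 0.059049 * 32.3 * 0.46
V = 2.756 m^3

2.756


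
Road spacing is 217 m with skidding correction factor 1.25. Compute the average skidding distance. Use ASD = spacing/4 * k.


Formula: ASD = (spacing / 4) * correction
Uncorrected distance = spacing / 4 = 217 / 4 = 54.25 m
ASD = 54.25 * 1.25 = 68 m

68


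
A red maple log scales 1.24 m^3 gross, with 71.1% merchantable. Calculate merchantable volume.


Formula: MV = V_total * (merchantable_pct / 100)
Merchantable fraction = 71.1% / 100 = 0.711
MV = 1.24 m^3 * 0.711 = 0.882 m^3

0.882


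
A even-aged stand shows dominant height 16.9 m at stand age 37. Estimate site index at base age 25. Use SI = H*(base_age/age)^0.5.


Formula: SI = H_dom * (base_age / age)^0.5
Age ratio = 25 / 37 = 0.67568
sqrt(age_ratio) = 0.82199
SI = 16.9 * 0.82199 = 13.9 m

13.9


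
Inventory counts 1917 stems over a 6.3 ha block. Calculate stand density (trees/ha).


Formula: Stand Density = N_trees / Area_ha
Density = 1917 trees / 6.3 ha
Density = 304 trees/ha

304


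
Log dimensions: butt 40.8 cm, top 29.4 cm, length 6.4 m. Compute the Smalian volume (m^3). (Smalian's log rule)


Smalian: V = (A1 + A2)/2 * L,  A = pi*(D/200)^2
A1 = pi*(40.8/200)^2 = 0.130741 m^2
A2 = pi*(29.4/200)^2 = 0.067887 m^2
V = (0.130741+0.067887)/2*6.4 = 0.6356 m^3

0.6356


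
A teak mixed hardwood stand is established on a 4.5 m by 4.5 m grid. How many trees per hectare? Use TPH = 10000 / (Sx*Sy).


Formula: TPH = 10000 m^2/ha / (spacing_x * spacing_y)
Area per tree = 4.5 m * 4.5 m = 20.25 m^2
TPH = 10000 / 20.25 = 494 trees/ha

494


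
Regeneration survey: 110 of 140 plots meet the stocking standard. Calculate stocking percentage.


Formula: Stocking % = stocked plots / total plots * 100
Stocking = 110 / 140 * 100
Stocking = 0.7857 * 100 = 78.6%

78.6


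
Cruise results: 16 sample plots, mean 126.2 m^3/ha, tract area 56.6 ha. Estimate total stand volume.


Formula: Total Volume = Mean Volume per ha * Total Area
Total Volume = 126.2 m^3/ha * 56.6 ha
Total Volume = 7143 m^3

7143


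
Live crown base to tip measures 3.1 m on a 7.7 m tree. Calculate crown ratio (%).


Formula: Crown Ratio = (Crown Length / Total Height) * 100
CR = (3.1 m / 7.7 m) * 100
CR = 0.4026 * 100 = 40.3%

40.3


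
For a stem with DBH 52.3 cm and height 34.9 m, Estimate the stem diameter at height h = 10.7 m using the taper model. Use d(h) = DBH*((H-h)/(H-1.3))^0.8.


Taper: d(h) = DBH * ((H - h) / (H - 1.3))^0.8
Numerator = H - h = 34.9 - 10.7 = 24.2 m
Denominator = H - 1.3 = 34.9 - 1.3 = 33.6 m
Ratio = 24.2 / 33.6 = 0.72024
d = 52.3 * 0.72024^0.8 = 40.2 cm

40.2


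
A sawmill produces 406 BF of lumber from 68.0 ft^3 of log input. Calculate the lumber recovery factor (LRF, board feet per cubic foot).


Formula: LRF = Lumber Output (BF) / Log Input (ft^3)
LRF = 406 BF / 68.0 ft^3
LRF = 5.97 BF/ft^3

5.97


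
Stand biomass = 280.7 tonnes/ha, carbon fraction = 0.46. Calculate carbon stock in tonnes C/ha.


Formula: Carbon Stock = Biomass * Carbon Fraction
C = 280.7 t/ha * 0.46
C = 129.1 t C/ha

129.1


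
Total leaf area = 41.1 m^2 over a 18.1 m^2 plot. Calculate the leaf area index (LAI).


Formula: LAI = total leaf area / ground area  (dimensionless)
LAI = 41.1 m^2 / 18.1 m^2
LAI = 2.27

2.27


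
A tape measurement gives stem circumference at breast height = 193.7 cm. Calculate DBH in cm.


Formula: DBH = C / pi
DBH = 193.7 / pi
pi = 3.14159...
DBH = 61.7 cm

61.7


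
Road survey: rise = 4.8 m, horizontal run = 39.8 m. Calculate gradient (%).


Formula: Gradient = rise / run * 100
Gradient = 4.8 / 39.8 * 100 = 12.1%

12.1


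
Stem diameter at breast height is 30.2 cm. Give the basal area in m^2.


Formula: BA = pi * (DBH/2)^2 / 10000  (cm^2 to m^2)
Radius = DBH/2 = 30.2/2 = 15.1 cm
BA = pi * 15.1^2 / 10000
   = 716.3145 cm^2 / 10000
   = 0.0716 m^2

0.0716


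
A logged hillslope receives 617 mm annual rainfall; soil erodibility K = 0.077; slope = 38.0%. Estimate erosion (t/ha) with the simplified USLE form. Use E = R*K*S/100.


Formula: E = R * K * S / 100  (simplified USLE)
R * K = 617 * 0.077 = 47.509
E = 47.509 * 38.0 / 100 = 18.05 t/ha

18.05


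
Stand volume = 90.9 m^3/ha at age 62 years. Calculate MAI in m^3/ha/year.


Formula: MAI = Total Volume / Stand Age
MAI = 90.9 m^3/ha / 62 years
MAI = 1.47 m^3/ha/year

1.47


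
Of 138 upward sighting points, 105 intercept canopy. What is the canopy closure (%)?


Formula: Canopy closure = covered points / total points * 100
Closure = 105 / 138 * 100
Closure = 0.7609 * 100 = 76.1%

76.1


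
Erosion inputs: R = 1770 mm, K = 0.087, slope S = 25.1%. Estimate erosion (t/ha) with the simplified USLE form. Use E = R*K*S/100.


Formula: E = R * K * S / 100  (simplified USLE)
R * K = 1770 * 0.087 = 153.99
E = 153.99 * 25.1 / 100 = 38.65 t/ha

38.65


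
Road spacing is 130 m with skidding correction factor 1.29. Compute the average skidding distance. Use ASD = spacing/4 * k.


Formula: ASD = (spacing / 4) * correction
Uncorrected distance = spacing / 4 = 130 / 4 = 32.5 m
ASD = 32.5 * 1.29 = 42 m

42


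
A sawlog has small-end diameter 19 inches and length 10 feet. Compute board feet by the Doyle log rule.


Doyle: BF = (D - 4)^2 * L / 16
Adjusted diameter = 19 - 4 = 15 in
(D-4)^2 = 15^2 = 225
BF = 225 * 10 / 16 = 141 BF

141


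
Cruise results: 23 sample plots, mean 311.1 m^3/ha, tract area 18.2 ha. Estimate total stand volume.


Formula: Total Volume = Mean Volume per ha * Total Area
Total Volume = 311.1 m^3/ha * 18.2 ha
Total Volume = 5662 m^3

5662


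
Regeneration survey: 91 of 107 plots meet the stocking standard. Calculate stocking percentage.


Formula: Stocking % = stocked plots / total plots * 100
Stocking = 91 / 107 * 100
Stocking = 0.8505 * 100 = 85.0%

85.0


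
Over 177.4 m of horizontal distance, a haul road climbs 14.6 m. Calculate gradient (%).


Formula: Gradient = rise / run * 100
Gradient = 14.6 / 177.4 * 100 = 8.2%

8.2


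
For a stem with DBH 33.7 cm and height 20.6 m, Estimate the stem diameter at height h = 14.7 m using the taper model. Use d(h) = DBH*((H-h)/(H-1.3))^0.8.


Taper: d(h) = DBH * ((H - h) / (H - 1.3))^0.8
Numerator = H - h = 20.6 - 14.7 = 5.9 m
Denominator = H - 1.3 = 20.6 - 1.3 = 19.3 m
Ratio = 5.9 / 19.3 = 0.3057
d = 33.7 * 0.3057^0.8 = 13.1 cm

13.1


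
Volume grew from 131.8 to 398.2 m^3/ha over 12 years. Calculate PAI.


Formula: PAI = (V_T2 - V_T1) / (T2 - T1)
Volume increment = 398.2 - 131.8 = 266.4 m^3/ha
PAI = 266.4 / 12 = 22.2 m^3/ha/year

22.2


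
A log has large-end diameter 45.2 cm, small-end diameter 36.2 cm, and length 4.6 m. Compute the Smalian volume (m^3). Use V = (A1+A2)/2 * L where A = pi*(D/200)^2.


Smalian: V = (A1 + A2)/2 * L,  A = pi*(D/200)^2
A1 = pi*(45.2/200)^2 = 0.16046 m^2
A2 = pi*(36.2/200)^2 = 0.102922 m^2
V = (0.16046+0.102922)/2*4.6 = 0.6058 m^3

0.6058


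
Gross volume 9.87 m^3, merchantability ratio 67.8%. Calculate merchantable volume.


Formula: MV = V_total * (merchantable_pct / 100)
Merchantable fraction = 67.8% / 100 = 0.678
MV = 9.87 m^3 * 0.678 = 6.692 m^3

6.692


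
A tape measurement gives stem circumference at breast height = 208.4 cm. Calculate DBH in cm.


Formula: DBH = C / pi
DBH = 208.4 / pi
pi = 3.14159...
DBH = 66.3 cm

66.3


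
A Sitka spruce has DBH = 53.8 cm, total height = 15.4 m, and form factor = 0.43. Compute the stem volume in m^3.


Formula: V = pi * (DBH/200)^2 * H * ff
Radius = DBH/200 = 53.8/200 = 0.269 m
Radius^2 = 0.269^2 = 0.072361 m^2
V = pi * 0.072361 * 15.4 * 0.43
V = 1.505 m^3

1.505


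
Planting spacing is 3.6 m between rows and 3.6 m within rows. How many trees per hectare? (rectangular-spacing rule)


Formula: TPH = 10000 m^2/ha / (spacing_x * spacing_y)
Area per tree = 3.6 m * 3.6 m = 12.96 m^2
TPH = 10000 / 12.96 = 772 trees/ha

772


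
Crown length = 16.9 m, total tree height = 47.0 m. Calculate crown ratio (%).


Formula: Crown Ratio = (Crown Length / Total Height) * 100
CR = (16.9 m / 47.0 m) * 100
CR = 0.3596 * 100 = 36.0%

36.0


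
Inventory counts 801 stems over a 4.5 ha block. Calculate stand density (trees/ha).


Formula: Stand Density = N_trees / Area_ha
Density = 801 trees / 4.5 ha
Density = 178 trees/ha

178


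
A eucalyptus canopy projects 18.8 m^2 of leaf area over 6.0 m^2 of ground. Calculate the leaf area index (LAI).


Formula: LAI = total leaf area / ground area  (dimensionless)
LAI = 18.8 m^2 / 6.0 m^2
LAI = 3.13

3.13


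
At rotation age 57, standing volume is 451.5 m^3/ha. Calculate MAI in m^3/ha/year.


Formula: MAI = Total Volume / Stand Age
MAI = 451.5 m^3/ha / 57 years
MAI = 7.92 m^3/ha/year

7.92


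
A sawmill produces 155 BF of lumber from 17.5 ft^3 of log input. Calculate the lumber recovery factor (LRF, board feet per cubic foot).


Formula: LRF = Lumber Output (BF) / Log Input (ft^3)
LRF = 155 BF / 17.5 ft^3
LRF = 8.86 BF/ft^3

8.86


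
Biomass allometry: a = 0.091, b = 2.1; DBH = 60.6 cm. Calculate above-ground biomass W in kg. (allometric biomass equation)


Formula: W = a * DBH^b  (allometric power law)
DBH^b = 60.6^2.1 = 5535.9545
W = 0.091 * 5535.9545 = 503.8 kg

503.8


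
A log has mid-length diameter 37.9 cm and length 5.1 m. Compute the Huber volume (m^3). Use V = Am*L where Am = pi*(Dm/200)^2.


Huber: V = Am * L,  Am = pi*(Dm/200)^2
Am = pi*(37.9/200)^2 = 0.112815 m^2
V = 0.112815*5.1 = 0.5754 m^3

0.5754


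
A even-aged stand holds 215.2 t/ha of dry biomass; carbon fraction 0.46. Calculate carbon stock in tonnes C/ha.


Formula: Carbon Stock = Biomass * Carbon Fraction
C = 215.2 t/ha * 0.46
C = 99.0 t C/ha

99.0


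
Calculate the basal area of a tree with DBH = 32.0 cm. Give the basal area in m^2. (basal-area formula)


Formula: BA = pi * (DBH/2)^2 / 10000  (cm^2 to m^2)
Radius = DBH/2 = 32.0/2 = 16.0 cm
BA = pi * 16.0^2 / 10000
   = 804.2477 cm^2 / 10000
   = 0.0804 m^2

0.0804


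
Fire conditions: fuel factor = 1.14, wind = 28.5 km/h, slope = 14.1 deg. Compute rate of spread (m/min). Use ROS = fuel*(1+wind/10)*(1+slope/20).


Formula: ROS = fuel * (1 + wind/10) * (1 + slope/20)
Wind factor = 1 + 28.5/10 = 3.85
Slope factor = 1 + 14.1/20 = 1.705
ROS = 1.14 * 3.85 * 1.705 = 7.48 m/min

7.48


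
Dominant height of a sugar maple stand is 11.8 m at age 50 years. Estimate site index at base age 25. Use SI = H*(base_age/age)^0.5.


Formula: SI = H_dom * (base_age / age)^0.5
Age ratio = 25 / 50 = 0.5
sqrt(age_ratio) = 0.70711
SI = 11.8 * 0.70711 = 8.3 m

8.3


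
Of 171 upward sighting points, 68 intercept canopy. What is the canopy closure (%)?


Formula: Canopy closure = covered points / total points * 100
Closure = 68 / 171 * 100
Closure = 0.3977 * 100 = 39.8%

39.8


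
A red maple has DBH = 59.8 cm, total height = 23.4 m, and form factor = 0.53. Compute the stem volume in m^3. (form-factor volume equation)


Formula: V = pi * (DBH/200)^2 * H * ff
Radius = DBH/200 = 59.8/200 = 0.299 m
Radius^2 = 0.299^2 = 0.089401 m^2
V = pi * 0.089401 * 23.4 * 0.53
V = 3.483 m^3

3.483


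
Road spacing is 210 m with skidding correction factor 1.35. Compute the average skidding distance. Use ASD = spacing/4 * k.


Formula: ASD = (spacing / 4) * correction
Uncorrected distance = spacing / 4 = 210 / 4 = 52.5 m
ASD = 52.5 * 1.35 = 71 m

71


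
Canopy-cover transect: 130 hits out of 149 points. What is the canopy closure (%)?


Formula: Canopy closure = covered points / total points * 100
Closure = 130 / 149 * 100
Closure = 0.8725 * 100 = 87.2%

87.2


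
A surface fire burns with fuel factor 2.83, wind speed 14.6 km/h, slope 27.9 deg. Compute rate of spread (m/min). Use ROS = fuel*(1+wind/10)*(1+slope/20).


Formula: ROS = fuel * (1 + wind/10) * (1 + slope/20)
Wind factor = 1 + 14.6/10 = 2.46
Slope factor = 1 + 27.9/20 = 2.395
ROS = 2.83 * 2.46 * 2.395 = 16.67 m/min

16.67


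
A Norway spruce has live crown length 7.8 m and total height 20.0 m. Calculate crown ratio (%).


Formula: Crown Ratio = (Crown Length / Total Height) * 100
CR = (7.8 m / 20.0 m) * 100
CR = 0.39 * 100 = 39.0%

39.0


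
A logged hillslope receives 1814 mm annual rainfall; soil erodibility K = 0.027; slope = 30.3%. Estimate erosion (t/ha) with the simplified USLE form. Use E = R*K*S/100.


Formula: E = R * K * S / 100  (simplified USLE)
R * K = 1814 * 0.027 = 48.978
E = 48.978 * 30.3 / 100 = 14.84 t/ha

14.84


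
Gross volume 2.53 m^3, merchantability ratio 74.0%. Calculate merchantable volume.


Formula: MV = V_total * (merchantable_pct / 100)
Merchantable fraction = 74.0% / 100 = 0.74
MV = 2.53 m^3 * 0.74 = 1.872 m^3

1.872


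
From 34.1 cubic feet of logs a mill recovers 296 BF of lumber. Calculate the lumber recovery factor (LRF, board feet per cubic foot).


Formula: LRF = Lumber Output (BF) / Log Input (ft^3)
LRF = 296 BF / 34.1 ft^3
LRF = 8.68 BF/ft^3

8.68


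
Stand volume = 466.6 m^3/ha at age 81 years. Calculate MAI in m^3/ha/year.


Formula: MAI = Total Volume / Stand Age
MAI = 466.6 m^3/ha / 81 years
MAI = 5.76 m^3/ha/year

5.76


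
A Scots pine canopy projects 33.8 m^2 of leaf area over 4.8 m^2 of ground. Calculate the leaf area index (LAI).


Formula: LAI = total leaf area / ground area  (dimensionless)
LAI = 33.8 m^2 / 4.8 m^2
LAI = 7.04

7.04


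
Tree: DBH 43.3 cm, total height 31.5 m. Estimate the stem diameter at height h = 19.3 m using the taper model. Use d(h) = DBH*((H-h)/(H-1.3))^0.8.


Taper: d(h) = DBH * ((H - h) / (H - 1.3))^0.8
Numerator = H - h = 31.5 - 19.3 = 12.2 m
Denominator = H - 1.3 = 31.5 - 1.3 = 30.2 m
Ratio = 12.2 / 30.2 = 0.40397
d = 43.3 * 0.40397^0.8 = 21.0 cm

21.0


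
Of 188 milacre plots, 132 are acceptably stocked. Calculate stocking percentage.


Formula: Stocking % = stocked plots / total plots * 100
Stocking = 132 / 188 * 100
Stocking = 0.7021 * 100 = 70.2%

70.2


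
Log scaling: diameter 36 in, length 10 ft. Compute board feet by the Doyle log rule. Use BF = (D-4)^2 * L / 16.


Doyle: BF = (D - 4)^2 * L / 16
Adjusted diameter = 36 - 4 = 32 in
(D-4)^2 = 32^2 = 1024
BF = 1024 * 10 / 16 = 640 BF

640


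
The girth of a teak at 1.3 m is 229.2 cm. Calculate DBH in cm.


Formula: DBH = C / pi
DBH = 229.2 / pi
pi = 3.14159...
DBH = 73.0 cm

73.0


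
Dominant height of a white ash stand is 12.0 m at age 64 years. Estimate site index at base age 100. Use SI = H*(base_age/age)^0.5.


Formula: SI = H_dom * (base_age / age)^0.5
Age ratio = 100 / 64 = 1.5625
sqrt(age_ratio) = 1.25
SI = 12.0 * 1.25 = 15.0 m

15.0


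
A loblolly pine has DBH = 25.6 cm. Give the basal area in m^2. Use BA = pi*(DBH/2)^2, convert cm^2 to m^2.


Formula: BA = pi * (DBH/2)^2 / 10000  (cm^2 to m^2)
Radius = DBH/2 = 25.6/2 = 12.8 cm
BA = pi * 12.8^2 / 10000
   = 514.7185 cm^2 / 10000
   = 0.0515 m^2

0.0515


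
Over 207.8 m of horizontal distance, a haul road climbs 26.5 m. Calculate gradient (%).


Formula: Gradient = rise / run * 100
Gradient = 26.5 / 207.8 * 100 = 12.8%

12.8
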